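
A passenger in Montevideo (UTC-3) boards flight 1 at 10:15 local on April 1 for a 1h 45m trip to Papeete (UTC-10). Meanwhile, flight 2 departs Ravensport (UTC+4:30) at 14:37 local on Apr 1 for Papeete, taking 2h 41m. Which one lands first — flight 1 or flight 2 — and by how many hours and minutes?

Flight 1 in UTC: 10:15 + 3:00 = 13:15 on Apr 1.
+1 hour 45 minutes → arrive 15:00 UTC on Apr 1.
Flight 2 in UTC: 14:37 − 4:30 = 10:07 on Apr 1.
+2 hours and 41 minutes → arrive 12:48 UTC on Apr 1.
Flight 2 lands earlier by 2 hours 12 minutes.

the second, by 2 hours 12 minutes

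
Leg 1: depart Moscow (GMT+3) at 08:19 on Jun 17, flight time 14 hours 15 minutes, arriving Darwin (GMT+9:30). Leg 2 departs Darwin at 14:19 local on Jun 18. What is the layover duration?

9 hours 15 minutes

Convert departure to UTC: 08:19 − 3:00 = 05:19 UTC on Jun 17.
Add 14 hours and 15 minutes flight time → 19:34 UTC.
Darwin is UTC+9:30, so local arrival = 19:34 + 9:30 = 05:04 on Jun 18.
Layover = 14:19 − 05:04 = 9 hours 15 minutes.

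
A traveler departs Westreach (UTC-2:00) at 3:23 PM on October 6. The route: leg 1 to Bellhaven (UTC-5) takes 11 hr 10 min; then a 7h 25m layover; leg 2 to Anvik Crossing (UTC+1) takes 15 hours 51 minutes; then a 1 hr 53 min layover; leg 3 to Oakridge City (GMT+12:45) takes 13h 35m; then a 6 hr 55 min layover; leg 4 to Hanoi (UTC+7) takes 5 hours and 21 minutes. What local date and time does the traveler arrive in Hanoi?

Convert departure to UTC: 3:23 PM + 2:00 = 5:23 PM UTC on Oct 6.
Add 11 hours 10 minutes leg 1 → 4:33 AM UTC (Oct 7).
Add 7 hours 25 minutes layover in Bellhaven → 11:58 AM UTC.
Add 15 hours and 51 minutes leg 2 → 3:49 AM UTC (Oct 8).
Add 1 hour and 53 minutes layover in Anvik Crossing → 5:42 AM UTC.
Add 13 hours and 35 minutes leg 3 → 7:17 PM UTC.
Add 6 hours 55 minutes layover in Oakridge City → 2:12 AM UTC (Oct 9).
Add 5 hours 21 minutes leg 4 → 7:33 AM UTC.
Hanoi is UTC+7:00, so local arrival = 7:33 AM + 7:00 = 2:33 PM on Oct 9.

2:33 PM on October 9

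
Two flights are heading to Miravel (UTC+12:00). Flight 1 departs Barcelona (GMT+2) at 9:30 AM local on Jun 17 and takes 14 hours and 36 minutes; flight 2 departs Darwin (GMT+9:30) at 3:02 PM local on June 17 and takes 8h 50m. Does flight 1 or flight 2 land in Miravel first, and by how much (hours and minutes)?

Flight 1 in UTC: 9:30 AM − 2:00 = 7:30 AM on Jun 17.
+14 hours and 36 minutes → arrive 10:06 PM UTC on Jun 17.
Flight 2 in UTC: 3:02 PM − 9:30 = 5:32 AM on Jun 17.
+8 hours 50 minutes → arrive 2:22 PM UTC on Jun 17.
Flight 2 lands earlier by 7 hours 44 minutes.

the second, by 7 hours 44 minutes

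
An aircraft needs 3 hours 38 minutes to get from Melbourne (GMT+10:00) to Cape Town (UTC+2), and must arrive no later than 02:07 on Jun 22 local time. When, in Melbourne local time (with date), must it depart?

Target arrival in UTC: 02:07 − 2:00 = 00:07 on Jun 22.
Subtract 3 hours and 38 minutes → departure 20:29 UTC on Jun 21.
Melbourne is UTC+10:00: 20:29 + 10:00 = 06:29 on Jun 22.

06:29 on June 22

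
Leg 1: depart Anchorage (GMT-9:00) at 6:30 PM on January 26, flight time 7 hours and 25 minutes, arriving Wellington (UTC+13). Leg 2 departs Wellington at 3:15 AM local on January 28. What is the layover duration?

3 hours 20 minutes

Convert departure to UTC: 6:30 PM + 9:00 = 3:30 AM UTC on Jan 27.
Add 7 hours and 25 minutes flight time → 10:55 AM UTC.
Wellington is UTC+13:00, so local arrival = 10:55 AM + 13:00 = 11:55 PM on Jan 27.
Layover = 3:15 AM − 11:55 PM (+1 day) = 3 hours 20 minutes.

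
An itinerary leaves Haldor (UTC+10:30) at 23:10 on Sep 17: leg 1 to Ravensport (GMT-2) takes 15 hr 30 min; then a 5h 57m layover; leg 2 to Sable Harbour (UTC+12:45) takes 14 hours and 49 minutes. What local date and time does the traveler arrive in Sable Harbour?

Convert departure to UTC: 23:10 − 10:30 = 12:40 UTC on Sep 17.
Add 15 hours and 30 minutes leg 1 → 04:10 UTC (Sep 18).
Add 5 hours 57 minutes layover in Ravensport → 10:07 UTC.
Add 14 hours and 49 minutes leg 2 → 00:56 UTC (Sep 19).
Sable Harbour is UTC+12:45, so local arrival = 00:56 + 12:45 = 13:41 on Sep 19.

13:41 on September 19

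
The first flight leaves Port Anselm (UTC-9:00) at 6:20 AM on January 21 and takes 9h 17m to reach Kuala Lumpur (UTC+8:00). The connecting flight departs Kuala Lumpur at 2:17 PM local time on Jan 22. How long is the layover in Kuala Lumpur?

5 hours 40 minutes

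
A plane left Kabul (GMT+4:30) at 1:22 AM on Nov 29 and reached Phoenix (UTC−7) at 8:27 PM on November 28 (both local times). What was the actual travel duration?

Departure in UTC: 1:22 AM − 4:30 = 8:52 PM on Nov 28.
Arrival in UTC: 8:27 PM + 7:00 = 3:27 AM on Nov 29.
Elapsed = 3:27 AM − 8:52 PM (+1 day) = 6 hours 35 minutes.

6 hours 35 minutes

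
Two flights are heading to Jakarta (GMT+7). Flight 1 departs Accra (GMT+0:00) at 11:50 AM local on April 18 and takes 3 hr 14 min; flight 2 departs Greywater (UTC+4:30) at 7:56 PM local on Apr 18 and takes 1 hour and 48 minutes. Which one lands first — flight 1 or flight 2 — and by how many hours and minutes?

the first, by 2 hours 10 minutes

Flight 1 departs at 11:50 AM UTC (Apr 18).
+3 hours 14 minutes → arrive 3:04 PM UTC on Apr 18.
Flight 2 in UTC: 7:56 PM − 4:30 = 3:26 PM on Apr 18.
+1 hour 48 minutes → arrive 5:14 PM UTC on Apr 18.
Flight 1 lands earlier by 2 hours 10 minutes.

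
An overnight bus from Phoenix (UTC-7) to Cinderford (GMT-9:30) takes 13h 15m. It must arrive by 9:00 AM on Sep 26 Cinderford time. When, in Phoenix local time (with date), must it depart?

Target arrival in UTC: 9:00 AM + 9:30 = 6:30 PM on Sep 26.
Subtract 13 hours 15 minutes → departure 5:15 AM UTC on Sep 26.
Phoenix is UTC−7:00: 5:15 AM − 7:00 = 10:15 PM on Sep 25.

10:15 PM on September 25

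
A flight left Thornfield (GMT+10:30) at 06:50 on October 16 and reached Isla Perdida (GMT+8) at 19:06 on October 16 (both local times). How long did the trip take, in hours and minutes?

14 hours 46 minutes

Isla Perdida is 2:30 behind Thornfield.
Clock-face elapsed time (ignoring zones) is 12 hours 16 minutes.
Actual elapsed = 12 hours 16 minutes + 2:30 = 14 hours 46 minutes.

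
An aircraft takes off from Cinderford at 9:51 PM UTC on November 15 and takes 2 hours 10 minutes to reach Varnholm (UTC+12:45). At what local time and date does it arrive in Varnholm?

12:46 PM on Nov 16

Departure is given in UTC: 9:51 PM on Nov 15.
Add 2 hours 10 minutes → 12:01 AM UTC (Nov 16).
Varnholm is UTC+12:45: 12:01 AM + 12:45 = 12:46 PM on Nov 16.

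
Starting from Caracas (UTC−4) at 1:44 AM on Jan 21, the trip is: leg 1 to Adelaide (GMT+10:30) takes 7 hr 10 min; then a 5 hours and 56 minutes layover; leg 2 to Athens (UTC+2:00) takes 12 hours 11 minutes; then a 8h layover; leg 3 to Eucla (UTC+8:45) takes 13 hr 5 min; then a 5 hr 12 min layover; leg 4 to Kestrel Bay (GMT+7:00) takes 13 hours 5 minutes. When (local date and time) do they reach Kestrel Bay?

5:23 AM on January 24

Convert departure to UTC: 1:44 AM + 4:00 = 5:44 AM UTC on Jan 21.
Add 7 hours and 10 minutes leg 1 → 12:54 PM UTC.
Add 5 hours and 56 minutes layover in Adelaide → 6:50 PM UTC.
Add 12 hours 11 minutes leg 2 → 7:01 AM UTC (Jan 22).
Add 8 hours layover in Athens → 3:01 PM UTC.
Add 13 hours 5 minutes leg 3 → 4:06 AM UTC (Jan 23).
Add 5 hours and 12 minutes layover in Eucla → 9:18 AM UTC.
Add 13 hours and 5 minutes leg 4 → 10:23 PM UTC.
Kestrel Bay is UTC+7:00, so local arrival = 10:23 PM + 7:00 = 5:23 AM on Jan 24.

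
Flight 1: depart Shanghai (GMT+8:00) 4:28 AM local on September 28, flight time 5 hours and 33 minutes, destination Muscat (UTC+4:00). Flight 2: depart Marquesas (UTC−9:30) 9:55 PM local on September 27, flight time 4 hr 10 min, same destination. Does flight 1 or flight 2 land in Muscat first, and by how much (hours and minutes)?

the first, by 9 hours 34 minutes

Flight 1 in UTC: 4:28 AM − 8:00 = 8:28 PM on Sep 27.
+5 hours and 33 minutes → arrive 2:01 AM UTC on Sep 28.
Flight 2 in UTC: 9:55 PM + 9:30 = 7:25 AM on Sep 28.
+4 hours and 10 minutes → arrive 11:35 AM UTC on Sep 28.
Flight 1 lands earlier by 9 hours 34 minutes.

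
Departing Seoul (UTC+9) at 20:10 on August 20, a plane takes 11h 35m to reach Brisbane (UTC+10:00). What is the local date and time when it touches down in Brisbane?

Convert departure to UTC: 20:10 − 9:00 = 11:10 UTC on Aug 20.
Add 11 hours 35 minutes travel time → 22:45 UTC.
Brisbane is UTC+10:00, so local arrival = 22:45 + 10:00 = 08:45 on Aug 21.

08:45 on August 21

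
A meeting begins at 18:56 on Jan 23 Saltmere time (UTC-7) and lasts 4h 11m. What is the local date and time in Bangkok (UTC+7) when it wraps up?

Bangkok is 14:00 ahead of Saltmere.
After 4 hours 11 minutes it is 23:07 in Saltmere.
Shift by the zone difference: 23:07 + 14:00 = 13:07 on Jan 24 in Bangkok.

13:07 on January 24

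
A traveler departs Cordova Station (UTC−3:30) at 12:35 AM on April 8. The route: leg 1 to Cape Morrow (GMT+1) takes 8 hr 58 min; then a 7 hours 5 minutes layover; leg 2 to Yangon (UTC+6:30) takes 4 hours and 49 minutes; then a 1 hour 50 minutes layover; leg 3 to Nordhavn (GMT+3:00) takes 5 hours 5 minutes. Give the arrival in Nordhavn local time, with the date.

Convert departure to UTC: 12:35 AM + 3:30 = 4:05 AM UTC on Apr 8.
Add 8 hours and 58 minutes leg 1 → 1:03 PM UTC.
Add 7 hours and 5 minutes layover in Cape Morrow → 8:08 PM UTC.
Add 4 hours and 49 minutes leg 2 → 12:57 AM UTC (Apr 9).
Add 1 hour and 50 minutes layover in Yangon → 2:47 AM UTC.
Add 5 hours 5 minutes leg 3 → 7:52 AM UTC.
Nordhavn is UTC+3:00, so local arrival = 7:52 AM + 3:00 = 10:52 AM on Apr 9.

10:52 AM on Apr 9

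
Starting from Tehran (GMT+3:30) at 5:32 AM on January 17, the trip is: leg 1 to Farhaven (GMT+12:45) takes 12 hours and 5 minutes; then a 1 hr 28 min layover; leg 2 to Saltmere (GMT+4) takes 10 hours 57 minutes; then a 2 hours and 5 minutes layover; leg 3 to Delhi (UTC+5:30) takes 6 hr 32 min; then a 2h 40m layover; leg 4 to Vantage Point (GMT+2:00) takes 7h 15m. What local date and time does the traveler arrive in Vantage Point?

11:04 PM on Jan 18

Convert departure to UTC: 5:32 AM − 3:30 = 2:02 AM UTC on Jan 17.
Add 12 hours 5 minutes leg 1 → 2:07 PM UTC.
Add 1 hour 28 minutes layover in Farhaven → 3:35 PM UTC.
Add 10 hours and 57 minutes leg 2 → 2:32 AM UTC (Jan 18).
Add 2 hours 5 minutes layover in Saltmere → 4:37 AM UTC.
Add 6 hours and 32 minutes leg 3 → 11:09 AM UTC.
Add 2 hours and 40 minutes layover in Delhi → 1:49 PM UTC.
Add 7 hours 15 minutes leg 4 → 9:04 PM UTC.
Vantage Point is UTC+2:00, so local arrival = 9:04 PM + 2:00 = 11:04 PM on Jan 18.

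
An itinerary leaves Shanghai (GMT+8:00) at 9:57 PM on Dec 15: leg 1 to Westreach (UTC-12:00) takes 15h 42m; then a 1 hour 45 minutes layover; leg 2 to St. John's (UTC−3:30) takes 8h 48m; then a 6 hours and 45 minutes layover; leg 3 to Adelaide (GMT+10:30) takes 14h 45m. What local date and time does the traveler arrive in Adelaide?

12:12 AM on December 18

Convert departure to UTC: 9:57 PM − 8:00 = 1:57 PM UTC on Dec 15.
Add 15 hours and 42 minutes leg 1 → 5:39 AM UTC (Dec 16).
Add 1 hour and 45 minutes layover in Westreach → 7:24 AM UTC.
Add 8 hours and 48 minutes leg 2 → 4:12 PM UTC.
Add 6 hours and 45 minutes layover in St. John's → 10:57 PM UTC.
Add 14 hours and 45 minutes leg 3 → 1:42 PM UTC (Dec 17).
Adelaide is UTC+10:30, so local arrival = 1:42 PM + 10:30 = 12:12 AM on Dec 18.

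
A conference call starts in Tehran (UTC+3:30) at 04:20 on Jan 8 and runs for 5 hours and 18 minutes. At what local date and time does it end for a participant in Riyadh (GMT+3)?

Riyadh is 0:30 behind Tehran.
After 5 hours and 18 minutes it is 09:38 in Tehran.
Shift by the zone difference: 09:38 − 0:30 = 09:08 on Jan 8 in Riyadh.

09:08 on January 8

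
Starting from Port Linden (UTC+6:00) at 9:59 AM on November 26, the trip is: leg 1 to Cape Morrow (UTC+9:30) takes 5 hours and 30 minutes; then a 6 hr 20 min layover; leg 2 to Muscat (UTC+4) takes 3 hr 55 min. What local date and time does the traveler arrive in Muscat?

11:44 PM on November 26

Convert departure to UTC: 9:59 AM − 6:00 = 3:59 AM UTC on Nov 26.
Add 5 hours and 30 minutes leg 1 → 9:29 AM UTC.
Add 6 hours 20 minutes layover in Cape Morrow → 3:49 PM UTC.
Add 3 hours and 55 minutes leg 2 → 7:44 PM UTC.
Muscat is UTC+4:00, so local arrival = 7:44 PM + 4:00 = 11:44 PM on Nov 26.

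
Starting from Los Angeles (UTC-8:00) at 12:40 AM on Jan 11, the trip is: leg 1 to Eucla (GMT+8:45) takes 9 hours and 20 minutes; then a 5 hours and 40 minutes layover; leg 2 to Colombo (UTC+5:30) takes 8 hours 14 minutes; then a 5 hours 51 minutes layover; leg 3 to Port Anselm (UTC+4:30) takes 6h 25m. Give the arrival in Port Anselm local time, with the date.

12:40 AM on January 13

Convert departure to UTC: 12:40 AM + 8:00 = 8:40 AM UTC on Jan 11.
Add 9 hours and 20 minutes leg 1 → 6:00 PM UTC.
Add 5 hours 40 minutes layover in Eucla → 11:40 PM UTC.
Add 8 hours 14 minutes leg 2 → 7:54 AM UTC (Jan 12).
Add 5 hours 51 minutes layover in Colombo → 1:45 PM UTC.
Add 6 hours 25 minutes leg 3 → 8:10 PM UTC.
Port Anselm is UTC+4:30, so local arrival = 8:10 PM + 4:30 = 12:40 AM on Jan 13.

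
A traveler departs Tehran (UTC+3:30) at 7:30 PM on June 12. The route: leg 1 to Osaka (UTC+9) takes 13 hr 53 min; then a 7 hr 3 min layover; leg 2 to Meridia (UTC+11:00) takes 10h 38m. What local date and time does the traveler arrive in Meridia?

10:34 AM on June 14

Convert departure to UTC: 7:30 PM − 3:30 = 4:00 PM UTC on Jun 12.
Add 13 hours and 53 minutes leg 1 → 5:53 AM UTC (Jun 13).
Add 7 hours and 3 minutes layover in Osaka → 12:56 PM UTC.
Add 10 hours and 38 minutes leg 2 → 11:34 PM UTC.
Meridia is UTC+11:00, so local arrival = 11:34 PM + 11:00 = 10:34 AM on Jun 14.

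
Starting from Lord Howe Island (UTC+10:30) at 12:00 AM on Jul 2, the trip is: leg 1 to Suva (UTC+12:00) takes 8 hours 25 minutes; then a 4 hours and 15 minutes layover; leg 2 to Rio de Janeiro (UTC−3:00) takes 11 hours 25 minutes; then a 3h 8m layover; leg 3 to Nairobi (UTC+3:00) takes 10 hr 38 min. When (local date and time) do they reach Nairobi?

Convert departure to UTC: 12:00 AM − 10:30 = 1:30 PM UTC on Jul 1.
Add 8 hours 25 minutes leg 1 → 9:55 PM UTC.
Add 4 hours and 15 minutes layover in Suva → 2:10 AM UTC (Jul 2).
Add 11 hours 25 minutes leg 2 → 1:35 PM UTC.
Add 3 hours 8 minutes layover in Rio de Janeiro → 4:43 PM UTC.
Add 10 hours and 38 minutes leg 3 → 3:21 AM UTC (Jul 3).
Nairobi is UTC+3:00, so local arrival = 3:21 AM + 3:00 = 6:21 AM on Jul 3.

6:21 AM on July 3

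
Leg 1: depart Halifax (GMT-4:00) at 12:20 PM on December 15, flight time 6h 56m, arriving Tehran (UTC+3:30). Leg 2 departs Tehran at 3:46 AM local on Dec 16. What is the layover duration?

Convert departure to UTC: 12:20 PM + 4:00 = 4:20 PM UTC on Dec 15.
Add 6 hours 56 minutes flight time → 11:16 PM UTC.
Tehran is UTC+3:30, so local arrival = 11:16 PM + 3:30 = 2:46 AM on Dec 16.
Layover = 3:46 AM − 2:46 AM = 1 hour.

1 hour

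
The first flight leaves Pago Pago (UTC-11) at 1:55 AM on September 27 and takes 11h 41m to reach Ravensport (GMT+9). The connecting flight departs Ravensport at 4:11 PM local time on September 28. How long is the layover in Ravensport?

6 hours 35 minutes

Convert departure to UTC: 1:55 AM + 11:00 = 12:55 PM UTC on Sep 27.
Add 11 hours 41 minutes flight time → 12:36 AM UTC (Sep 28).
Ravensport is UTC+9:00, so local arrival = 12:36 AM + 9:00 = 9:36 AM on Sep 28.
Layover = 4:11 PM − 9:36 AM = 6 hours 35 minutes.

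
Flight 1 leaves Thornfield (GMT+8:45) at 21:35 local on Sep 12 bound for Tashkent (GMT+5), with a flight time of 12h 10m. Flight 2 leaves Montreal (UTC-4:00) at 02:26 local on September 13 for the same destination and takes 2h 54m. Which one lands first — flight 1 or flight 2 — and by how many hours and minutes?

Flight 1 in UTC: 21:35 − 8:45 = 12:50 on Sep 12.
+12 hours and 10 minutes → arrive 01:00 UTC on Sep 13.
Flight 2 in UTC: 02:26 + 4:00 = 06:26 on Sep 13.
+2 hours 54 minutes → arrive 09:20 UTC on Sep 13.
Flight 1 lands earlier by 8 hours 20 minutes.

the first, by 8 hours 20 minutes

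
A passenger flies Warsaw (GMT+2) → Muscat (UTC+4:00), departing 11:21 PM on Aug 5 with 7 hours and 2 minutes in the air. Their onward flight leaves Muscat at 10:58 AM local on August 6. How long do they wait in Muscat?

Convert departure to UTC: 11:21 PM − 2:00 = 9:21 PM UTC on Aug 5.
Add 7 hours and 2 minutes flight time → 4:23 AM UTC (Aug 6).
Muscat is UTC+4:00, so local arrival = 4:23 AM + 4:00 = 8:23 AM on Aug 6.
Layover = 10:58 AM − 8:23 AM = 2 hours 35 minutes.

2 hours 35 minutes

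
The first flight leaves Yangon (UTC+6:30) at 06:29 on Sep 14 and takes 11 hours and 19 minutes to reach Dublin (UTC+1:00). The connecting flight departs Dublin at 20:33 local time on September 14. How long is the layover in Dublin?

8 hours 15 minutes

Convert departure to UTC: 06:29 − 6:30 = 23:59 UTC on Sep 13.
Add 11 hours 19 minutes flight time → 11:18 UTC (Sep 14).
Dublin is UTC+1:00, so local arrival = 11:18 + 1:00 = 12:18 on Sep 14.
Layover = 20:33 − 12:18 = 8 hours 15 minutes.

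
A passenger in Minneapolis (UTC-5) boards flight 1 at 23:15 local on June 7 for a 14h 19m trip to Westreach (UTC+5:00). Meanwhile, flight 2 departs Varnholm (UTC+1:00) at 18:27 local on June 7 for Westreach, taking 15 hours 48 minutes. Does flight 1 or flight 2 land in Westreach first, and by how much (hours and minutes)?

Flight 1 in UTC: 23:15 + 5:00 = 04:15 on Jun 8.
+14 hours 19 minutes → arrive 18:34 UTC on Jun 8.
Flight 2 in UTC: 18:27 − 1:00 = 17:27 on Jun 7.
+15 hours and 48 minutes → arrive 09:15 UTC on Jun 8.
Flight 2 lands earlier by 9 hours 19 minutes.

the second, by 9 hours 19 minutes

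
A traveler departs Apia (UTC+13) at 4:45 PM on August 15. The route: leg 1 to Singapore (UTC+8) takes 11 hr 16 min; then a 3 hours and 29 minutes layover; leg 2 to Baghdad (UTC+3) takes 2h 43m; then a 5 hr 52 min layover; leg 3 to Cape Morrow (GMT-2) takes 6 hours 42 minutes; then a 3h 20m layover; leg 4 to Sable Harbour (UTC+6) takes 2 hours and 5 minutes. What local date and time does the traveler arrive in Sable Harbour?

9:12 PM on August 16

Convert departure to UTC: 4:45 PM − 13:00 = 3:45 AM UTC on Aug 15.
Add 11 hours 16 minutes leg 1 → 3:01 PM UTC.
Add 3 hours 29 minutes layover in Singapore → 6:30 PM UTC.
Add 2 hours and 43 minutes leg 2 → 9:13 PM UTC.
Add 5 hours and 52 minutes layover in Baghdad → 3:05 AM UTC (Aug 16).
Add 6 hours 42 minutes leg 3 → 9:47 AM UTC.
Add 3 hours 20 minutes layover in Cape Morrow → 1:07 PM UTC.
Add 2 hours and 5 minutes leg 4 → 3:12 PM UTC.
Sable Harbour is UTC+6:00, so local arrival = 3:12 PM + 6:00 = 9:12 PM on Aug 16.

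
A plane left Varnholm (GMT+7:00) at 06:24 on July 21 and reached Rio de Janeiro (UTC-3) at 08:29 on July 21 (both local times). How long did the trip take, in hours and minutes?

Rio de Janeiro is 10:00 behind Varnholm.
Clock-face elapsed time (ignoring zones) is 2 hours 5 minutes.
Actual elapsed = 2 hours 5 minutes + 10:00 = 12 hours 5 minutes.

12 hours 5 minutes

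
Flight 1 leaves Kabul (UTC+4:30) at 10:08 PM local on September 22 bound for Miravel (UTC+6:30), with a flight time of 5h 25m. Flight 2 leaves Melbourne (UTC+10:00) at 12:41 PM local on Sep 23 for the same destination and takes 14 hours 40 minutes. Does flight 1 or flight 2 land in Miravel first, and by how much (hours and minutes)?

Flight 1 in UTC: 10:08 PM − 4:30 = 5:38 PM on Sep 22.
+5 hours 25 minutes → arrive 11:03 PM UTC on Sep 22.
Flight 2 in UTC: 12:41 PM − 10:00 = 2:41 AM on Sep 23.
+14 hours 40 minutes → arrive 5:21 PM UTC on Sep 23.
Flight 1 lands earlier by 18 hours 18 minutes.

the first, by 18 hours 18 minutes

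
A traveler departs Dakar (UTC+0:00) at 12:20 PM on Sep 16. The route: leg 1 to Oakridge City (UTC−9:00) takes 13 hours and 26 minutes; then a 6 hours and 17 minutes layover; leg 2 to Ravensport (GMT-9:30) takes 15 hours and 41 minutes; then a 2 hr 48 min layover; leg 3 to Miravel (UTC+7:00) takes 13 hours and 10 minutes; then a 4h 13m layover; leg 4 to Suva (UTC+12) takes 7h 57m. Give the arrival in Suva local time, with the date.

3:52 PM on September 19

Dakar is at UTC+0, so departure is already 12:20 PM UTC on Sep 16.
Add 13 hours and 26 minutes leg 1 → 1:46 AM UTC (Sep 17).
Add 6 hours 17 minutes layover in Oakridge City → 8:03 AM UTC.
Add 15 hours 41 minutes leg 2 → 11:44 PM UTC.
Add 2 hours 48 minutes layover in Ravensport → 2:32 AM UTC (Sep 18).
Add 13 hours 10 minutes leg 3 → 3:42 PM UTC.
Add 4 hours 13 minutes layover in Miravel → 7:55 PM UTC.
Add 7 hours and 57 minutes leg 4 → 3:52 AM UTC (Sep 19).
Suva is UTC+12:00, so local arrival = 3:52 AM + 12:00 = 3:52 PM on Sep 19.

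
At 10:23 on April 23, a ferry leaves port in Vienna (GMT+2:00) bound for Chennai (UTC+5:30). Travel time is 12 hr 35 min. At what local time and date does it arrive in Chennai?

02:28 on April 24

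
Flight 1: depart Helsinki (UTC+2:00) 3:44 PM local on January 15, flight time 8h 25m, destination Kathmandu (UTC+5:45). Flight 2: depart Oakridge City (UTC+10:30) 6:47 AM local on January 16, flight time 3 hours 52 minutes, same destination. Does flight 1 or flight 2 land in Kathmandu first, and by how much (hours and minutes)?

the first, by 2 hours

Flight 1 in UTC: 3:44 PM − 2:00 = 1:44 PM on Jan 15.
+8 hours 25 minutes → arrive 10:09 PM UTC on Jan 15.
Flight 2 in UTC: 6:47 AM − 10:30 = 8:17 PM on Jan 15.
+3 hours 52 minutes → arrive 12:09 AM UTC on Jan 16.
Flight 1 lands earlier by 2 hours.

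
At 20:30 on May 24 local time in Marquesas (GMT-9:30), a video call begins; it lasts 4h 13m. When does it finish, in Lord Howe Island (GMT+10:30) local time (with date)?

Lord Howe Island is 20:00 ahead of Marquesas.
After 4 hours and 13 minutes it is 00:43 (May 25) in Marquesas.
Shift by the zone difference: 00:43 + 20:00 = 20:43 on May 25 in Lord Howe Island.

20:43 on May 25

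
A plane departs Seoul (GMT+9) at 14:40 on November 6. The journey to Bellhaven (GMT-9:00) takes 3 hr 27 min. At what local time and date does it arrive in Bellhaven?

00:07 on November 6

Convert departure to UTC: 14:40 − 9:00 = 05:40 UTC on Nov 6.
Add 3 hours 27 minutes travel time → 09:07 UTC.
Bellhaven is UTC−9:00, so local arrival = 09:07 − 9:00 = 00:07 on Nov 6.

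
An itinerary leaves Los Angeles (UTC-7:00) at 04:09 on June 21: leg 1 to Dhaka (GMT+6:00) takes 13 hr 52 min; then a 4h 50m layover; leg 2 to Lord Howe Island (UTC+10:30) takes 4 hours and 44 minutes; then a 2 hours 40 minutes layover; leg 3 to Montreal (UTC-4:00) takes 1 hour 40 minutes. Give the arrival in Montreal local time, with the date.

Convert departure to UTC: 04:09 + 7:00 = 11:09 UTC on Jun 21.
Add 13 hours and 52 minutes leg 1 → 01:01 UTC (Jun 22).
Add 4 hours 50 minutes layover in Dhaka → 05:51 UTC.
Add 4 hours and 44 minutes leg 2 → 10:35 UTC.
Add 2 hours 40 minutes layover in Lord Howe Island → 13:15 UTC.
Add 1 hour 40 minutes leg 3 → 14:55 UTC.
Montreal is UTC−4:00, so local arrival = 14:55 − 4:00 = 10:55 on Jun 22.

10:55 on June 22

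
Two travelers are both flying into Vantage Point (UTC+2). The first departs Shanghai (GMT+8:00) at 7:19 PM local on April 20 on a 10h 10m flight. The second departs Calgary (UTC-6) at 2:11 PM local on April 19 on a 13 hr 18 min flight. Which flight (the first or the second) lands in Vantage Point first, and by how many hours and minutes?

the second, by 12 hours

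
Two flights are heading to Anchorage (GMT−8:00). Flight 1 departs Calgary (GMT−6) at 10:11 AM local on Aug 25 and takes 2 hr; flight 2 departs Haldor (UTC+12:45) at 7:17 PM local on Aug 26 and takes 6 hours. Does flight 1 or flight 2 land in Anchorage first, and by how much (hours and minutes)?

the first, by 18 hours 21 minutes

Flight 1 in UTC: 10:11 AM + 6:00 = 4:11 PM on Aug 25.
+2 hours → arrive 6:11 PM UTC on Aug 25.
Flight 2 in UTC: 7:17 PM − 12:45 = 6:32 AM on Aug 26.
+6 hours → arrive 12:32 PM UTC on Aug 26.
Flight 1 lands earlier by 18 hours 21 minutes.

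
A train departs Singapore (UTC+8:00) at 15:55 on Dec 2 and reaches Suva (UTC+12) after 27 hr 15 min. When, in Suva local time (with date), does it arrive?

Convert departure to UTC: 15:55 − 8:00 = 07:55 UTC on Dec 2.
Add 27 hours 15 minutes travel time → 11:10 UTC (Dec 3).
Suva is UTC+12:00, so local arrival = 11:10 + 12:00 = 23:10 on Dec 3.

23:10 on December 3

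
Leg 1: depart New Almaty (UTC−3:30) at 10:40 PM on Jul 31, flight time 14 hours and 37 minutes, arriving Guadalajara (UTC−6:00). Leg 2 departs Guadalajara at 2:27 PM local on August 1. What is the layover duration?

3 hours 40 minutes

Convert departure to UTC: 10:40 PM + 3:30 = 2:10 AM UTC on Aug 1.
Add 14 hours and 37 minutes flight time → 4:47 PM UTC.
Guadalajara is UTC−6:00, so local arrival = 4:47 PM − 6:00 = 10:47 AM on Aug 1.
Layover = 2:27 PM − 10:47 AM = 3 hours 40 minutes.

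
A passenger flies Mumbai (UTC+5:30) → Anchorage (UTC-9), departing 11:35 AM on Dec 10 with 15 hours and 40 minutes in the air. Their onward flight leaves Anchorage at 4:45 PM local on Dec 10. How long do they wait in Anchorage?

4 hours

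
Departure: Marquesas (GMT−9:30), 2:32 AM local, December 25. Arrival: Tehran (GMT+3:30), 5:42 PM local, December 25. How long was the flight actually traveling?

Departure in UTC: 2:32 AM + 9:30 = 12:02 PM on Dec 25.
Arrival in UTC: 5:42 PM − 3:30 = 2:12 PM on Dec 25.
Elapsed = 2:12 PM − 12:02 PM = 2 hours 10 minutes.

2 hours 10 minutes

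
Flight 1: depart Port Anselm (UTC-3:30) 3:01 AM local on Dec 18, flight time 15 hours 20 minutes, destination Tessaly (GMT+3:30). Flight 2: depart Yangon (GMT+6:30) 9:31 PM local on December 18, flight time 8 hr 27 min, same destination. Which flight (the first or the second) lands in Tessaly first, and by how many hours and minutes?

Flight 1 in UTC: 3:01 AM + 3:30 = 6:31 AM on Dec 18.
+15 hours 20 minutes → arrive 9:51 PM UTC on Dec 18.
Flight 2 in UTC: 9:31 PM − 6:30 = 3:01 PM on Dec 18.
+8 hours 27 minutes → arrive 11:28 PM UTC on Dec 18.
Flight 1 lands earlier by 1 hour 37 minutes.

the first, by 1 hour 37 minutes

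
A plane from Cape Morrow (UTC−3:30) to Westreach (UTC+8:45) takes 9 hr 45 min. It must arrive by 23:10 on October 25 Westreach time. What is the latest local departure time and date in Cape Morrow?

Target arrival in UTC: 23:10 − 8:45 = 14:25 on Oct 25.
Subtract 9 hours and 45 minutes → departure 04:40 UTC on Oct 25.
Cape Morrow is UTC−3:30: 04:40 − 3:30 = 01:10 on Oct 25.

01:10 on Oct 25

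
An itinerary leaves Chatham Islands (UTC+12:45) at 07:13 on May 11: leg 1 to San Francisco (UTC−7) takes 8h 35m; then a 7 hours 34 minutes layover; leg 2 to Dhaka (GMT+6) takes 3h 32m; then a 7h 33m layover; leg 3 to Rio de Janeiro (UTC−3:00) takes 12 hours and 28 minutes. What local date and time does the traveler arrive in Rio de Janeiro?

Convert departure to UTC: 07:13 − 12:45 = 18:28 UTC on May 10.
Add 8 hours 35 minutes leg 1 → 03:03 UTC (May 11).
Add 7 hours and 34 minutes layover in San Francisco → 10:37 UTC.
Add 3 hours 32 minutes leg 2 → 14:09 UTC.
Add 7 hours and 33 minutes layover in Dhaka → 21:42 UTC.
Add 12 hours and 28 minutes leg 3 → 10:10 UTC (May 12).
Rio de Janeiro is UTC−3:00, so local arrival = 10:10 − 3:00 = 07:10 on May 12.

07:10 on May 12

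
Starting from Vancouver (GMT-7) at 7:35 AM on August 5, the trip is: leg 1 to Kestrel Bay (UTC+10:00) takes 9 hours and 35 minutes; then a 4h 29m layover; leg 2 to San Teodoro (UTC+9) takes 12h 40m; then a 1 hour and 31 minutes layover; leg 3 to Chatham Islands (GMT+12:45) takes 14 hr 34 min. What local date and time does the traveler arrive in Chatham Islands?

10:09 PM on August 7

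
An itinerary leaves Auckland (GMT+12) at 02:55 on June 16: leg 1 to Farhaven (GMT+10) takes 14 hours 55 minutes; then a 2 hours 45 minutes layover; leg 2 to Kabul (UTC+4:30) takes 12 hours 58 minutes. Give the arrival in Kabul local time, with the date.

02:03 on June 17

Convert departure to UTC: 02:55 − 12:00 = 14:55 UTC on Jun 15.
Add 14 hours 55 minutes leg 1 → 05:50 UTC (Jun 16).
Add 2 hours 45 minutes layover in Farhaven → 08:35 UTC.
Add 12 hours and 58 minutes leg 2 → 21:33 UTC.
Kabul is UTC+4:30, so local arrival = 21:33 + 4:30 = 02:03 on Jun 17.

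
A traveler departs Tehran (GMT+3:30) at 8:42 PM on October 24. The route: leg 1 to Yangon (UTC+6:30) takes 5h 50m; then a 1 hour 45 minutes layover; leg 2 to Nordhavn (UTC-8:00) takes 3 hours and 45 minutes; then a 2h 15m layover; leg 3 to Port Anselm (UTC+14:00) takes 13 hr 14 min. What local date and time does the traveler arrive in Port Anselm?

10:01 AM on Oct 26

Convert departure to UTC: 8:42 PM − 3:30 = 5:12 PM UTC on Oct 24.
Add 5 hours and 50 minutes leg 1 → 11:02 PM UTC.
Add 1 hour 45 minutes layover in Yangon → 12:47 AM UTC (Oct 25).
Add 3 hours and 45 minutes leg 2 → 4:32 AM UTC.
Add 2 hours and 15 minutes layover in Nordhavn → 6:47 AM UTC.
Add 13 hours 14 minutes leg 3 → 8:01 PM UTC.
Port Anselm is UTC+14:00, so local arrival = 8:01 PM + 14:00 = 10:01 AM on Oct 26.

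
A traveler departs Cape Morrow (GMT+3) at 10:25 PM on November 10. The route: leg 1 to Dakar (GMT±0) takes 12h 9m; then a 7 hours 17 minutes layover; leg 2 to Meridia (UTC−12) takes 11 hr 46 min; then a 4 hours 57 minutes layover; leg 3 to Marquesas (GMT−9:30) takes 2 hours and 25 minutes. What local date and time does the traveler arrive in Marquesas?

Convert departure to UTC: 10:25 PM − 3:00 = 7:25 PM UTC on Nov 10.
Add 12 hours and 9 minutes leg 1 → 7:34 AM UTC (Nov 11).
Add 7 hours and 17 minutes layover in Dakar → 2:51 PM UTC.
Add 11 hours 46 minutes leg 2 → 2:37 AM UTC (Nov 12).
Add 4 hours and 57 minutes layover in Meridia → 7:34 AM UTC.
Add 2 hours 25 minutes leg 3 → 9:59 AM UTC.
Marquesas is UTC−9:30, so local arrival = 9:59 AM − 9:30 = 12:29 AM on Nov 12.

12:29 AM on November 12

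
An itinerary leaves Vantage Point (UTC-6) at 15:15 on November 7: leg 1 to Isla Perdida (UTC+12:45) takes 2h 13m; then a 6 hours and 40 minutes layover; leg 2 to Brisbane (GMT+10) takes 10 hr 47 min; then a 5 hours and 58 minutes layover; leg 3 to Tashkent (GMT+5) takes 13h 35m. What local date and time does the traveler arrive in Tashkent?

Convert departure to UTC: 15:15 + 6:00 = 21:15 UTC on Nov 7.
Add 2 hours and 13 minutes leg 1 → 23:28 UTC.
Add 6 hours and 40 minutes layover in Isla Perdida → 06:08 UTC (Nov 8).
Add 10 hours and 47 minutes leg 2 → 16:55 UTC.
Add 5 hours 58 minutes layover in Brisbane → 22:53 UTC.
Add 13 hours 35 minutes leg 3 → 12:28 UTC (Nov 9).
Tashkent is UTC+5:00, so local arrival = 12:28 + 5:00 = 17:28 on Nov 9.

17:28 on November 9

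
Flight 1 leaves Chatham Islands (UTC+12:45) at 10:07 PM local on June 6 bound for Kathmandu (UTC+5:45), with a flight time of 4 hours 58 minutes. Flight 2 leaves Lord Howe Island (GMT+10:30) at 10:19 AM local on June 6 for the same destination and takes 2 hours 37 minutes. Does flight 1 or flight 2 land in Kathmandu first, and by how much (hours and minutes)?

Flight 1 in UTC: 10:07 PM − 12:45 = 9:22 AM on Jun 6.
+4 hours 58 minutes → arrive 2:20 PM UTC on Jun 6.
Flight 2 in UTC: 10:19 AM − 10:30 = 11:49 PM on Jun 5.
+2 hours 37 minutes → arrive 2:26 AM UTC on Jun 6.
Flight 2 lands earlier by 11 hours 54 minutes.

the second, by 11 hours 54 minutes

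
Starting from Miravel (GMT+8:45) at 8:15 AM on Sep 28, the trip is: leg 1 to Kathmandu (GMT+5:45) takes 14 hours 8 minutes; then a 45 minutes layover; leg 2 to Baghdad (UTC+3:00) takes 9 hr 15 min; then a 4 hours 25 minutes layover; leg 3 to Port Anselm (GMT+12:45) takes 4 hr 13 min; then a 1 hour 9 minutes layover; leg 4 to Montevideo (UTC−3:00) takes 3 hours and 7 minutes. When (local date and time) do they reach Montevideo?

9:32 AM on September 29

Convert departure to UTC: 8:15 AM − 8:45 = 11:30 PM UTC on Sep 27.
Add 14 hours and 8 minutes leg 1 → 1:38 PM UTC (Sep 28).
Add 45 minutes layover in Kathmandu → 2:23 PM UTC.
Add 9 hours and 15 minutes leg 2 → 11:38 PM UTC.
Add 4 hours 25 minutes layover in Baghdad → 4:03 AM UTC (Sep 29).
Add 4 hours and 13 minutes leg 3 → 8:16 AM UTC.
Add 1 hour 9 minutes layover in Port Anselm → 9:25 AM UTC.
Add 3 hours 7 minutes leg 4 → 12:32 PM UTC.
Montevideo is UTC−3:00, so local arrival = 12:32 PM − 3:00 = 9:32 AM on Sep 29.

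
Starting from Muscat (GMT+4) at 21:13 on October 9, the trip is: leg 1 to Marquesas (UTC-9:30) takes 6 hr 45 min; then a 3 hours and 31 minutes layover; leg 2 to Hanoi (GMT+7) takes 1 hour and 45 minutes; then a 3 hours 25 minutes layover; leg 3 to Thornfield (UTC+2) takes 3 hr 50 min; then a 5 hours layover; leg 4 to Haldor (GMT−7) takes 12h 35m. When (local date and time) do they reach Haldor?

23:04 on October 10

Convert departure to UTC: 21:13 − 4:00 = 17:13 UTC on Oct 9.
Add 6 hours and 45 minutes leg 1 → 23:58 UTC.
Add 3 hours and 31 minutes layover in Marquesas → 03:29 UTC (Oct 10).
Add 1 hour 45 minutes leg 2 → 05:14 UTC.
Add 3 hours and 25 minutes layover in Hanoi → 08:39 UTC.
Add 3 hours 50 minutes leg 3 → 12:29 UTC.
Add 5 hours layover in Thornfield → 17:29 UTC.
Add 12 hours 35 minutes leg 4 → 06:04 UTC (Oct 11).
Haldor is UTC−7:00, so local arrival = 06:04 − 7:00 = 23:04 on Oct 10.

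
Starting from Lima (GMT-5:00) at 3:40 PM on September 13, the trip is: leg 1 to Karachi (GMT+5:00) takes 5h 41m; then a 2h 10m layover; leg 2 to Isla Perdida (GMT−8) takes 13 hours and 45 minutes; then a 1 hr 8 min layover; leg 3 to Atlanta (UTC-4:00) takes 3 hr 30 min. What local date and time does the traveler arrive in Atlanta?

6:54 PM on September 14

Convert departure to UTC: 3:40 PM + 5:00 = 8:40 PM UTC on Sep 13.
Add 5 hours and 41 minutes leg 1 → 2:21 AM UTC (Sep 14).
Add 2 hours and 10 minutes layover in Karachi → 4:31 AM UTC.
Add 13 hours and 45 minutes leg 2 → 6:16 PM UTC.
Add 1 hour and 8 minutes layover in Isla Perdida → 7:24 PM UTC.
Add 3 hours 30 minutes leg 3 → 10:54 PM UTC.
Atlanta is UTC−4:00, so local arrival = 10:54 PM − 4:00 = 6:54 PM on Sep 14.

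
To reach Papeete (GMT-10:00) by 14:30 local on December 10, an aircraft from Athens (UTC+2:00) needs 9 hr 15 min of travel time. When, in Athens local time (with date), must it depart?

Target arrival in UTC: 14:30 + 10:00 = 00:30 on Dec 11.
Subtract 9 hours and 15 minutes → departure 15:15 UTC on Dec 10.
Athens is UTC+2:00: 15:15 + 2:00 = 17:15 on Dec 10.

17:15 on December 10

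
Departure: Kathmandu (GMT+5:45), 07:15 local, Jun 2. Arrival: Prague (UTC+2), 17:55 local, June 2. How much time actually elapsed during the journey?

14 hours 25 minutes

Departure in UTC: 07:15 − 5:45 = 01:30 on Jun 2.
Arrival in UTC: 17:55 − 2:00 = 15:55 on Jun 2.
Elapsed = 15:55 − 01:30 = 14 hours 25 minutes.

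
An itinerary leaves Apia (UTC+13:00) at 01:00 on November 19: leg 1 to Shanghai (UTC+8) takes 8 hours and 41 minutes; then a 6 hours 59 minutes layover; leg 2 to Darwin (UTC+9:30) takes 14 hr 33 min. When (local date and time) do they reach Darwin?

Convert departure to UTC: 01:00 − 13:00 = 12:00 UTC on Nov 18.
Add 8 hours and 41 minutes leg 1 → 20:41 UTC.
Add 6 hours and 59 minutes layover in Shanghai → 03:40 UTC (Nov 19).
Add 14 hours and 33 minutes leg 2 → 18:13 UTC.
Darwin is UTC+9:30, so local arrival = 18:13 + 9:30 = 03:43 on Nov 20.

03:43 on November 20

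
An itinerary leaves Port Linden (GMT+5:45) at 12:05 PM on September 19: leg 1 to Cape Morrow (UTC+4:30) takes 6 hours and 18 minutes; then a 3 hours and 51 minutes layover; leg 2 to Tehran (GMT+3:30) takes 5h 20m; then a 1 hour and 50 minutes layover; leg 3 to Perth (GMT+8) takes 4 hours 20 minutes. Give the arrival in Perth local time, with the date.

11:59 AM on September 20

Convert departure to UTC: 12:05 PM − 5:45 = 6:20 AM UTC on Sep 19.
Add 6 hours and 18 minutes leg 1 → 12:38 PM UTC.
Add 3 hours 51 minutes layover in Cape Morrow → 4:29 PM UTC.
Add 5 hours and 20 minutes leg 2 → 9:49 PM UTC.
Add 1 hour 50 minutes layover in Tehran → 11:39 PM UTC.
Add 4 hours and 20 minutes leg 3 → 3:59 AM UTC (Sep 20).
Perth is UTC+8:00, so local arrival = 3:59 AM + 8:00 = 11:59 AM on Sep 20.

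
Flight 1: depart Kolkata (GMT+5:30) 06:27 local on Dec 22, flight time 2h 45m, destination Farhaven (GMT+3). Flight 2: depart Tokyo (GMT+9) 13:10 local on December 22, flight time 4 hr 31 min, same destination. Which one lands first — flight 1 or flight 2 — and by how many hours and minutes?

Flight 1 in UTC: 06:27 − 5:30 = 00:57 on Dec 22.
+2 hours and 45 minutes → arrive 03:42 UTC on Dec 22.
Flight 2 in UTC: 13:10 − 9:00 = 04:10 on Dec 22.
+4 hours 31 minutes → arrive 08:41 UTC on Dec 22.
Flight 1 lands earlier by 4 hours 59 minutes.

the first, by 4 hours 59 minutes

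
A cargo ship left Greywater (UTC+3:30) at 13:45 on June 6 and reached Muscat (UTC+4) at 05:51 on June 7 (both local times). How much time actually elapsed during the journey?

Muscat is 0:30 ahead of Greywater.
Clock-face elapsed time (ignoring zones) is 16 hours 6 minutes.
Actual elapsed = 16 hours 6 minutes − 0:30 = 15 hours 36 minutes.

15 hours 36 minutes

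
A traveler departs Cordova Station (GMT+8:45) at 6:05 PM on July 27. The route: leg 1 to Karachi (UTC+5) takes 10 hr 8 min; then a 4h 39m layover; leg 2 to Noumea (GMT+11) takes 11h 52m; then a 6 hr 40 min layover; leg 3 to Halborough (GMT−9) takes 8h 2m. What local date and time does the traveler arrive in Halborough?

5:41 PM on Jul 28

Convert departure to UTC: 6:05 PM − 8:45 = 9:20 AM UTC on Jul 27.
Add 10 hours and 8 minutes leg 1 → 7:28 PM UTC.
Add 4 hours 39 minutes layover in Karachi → 12:07 AM UTC (Jul 28).
Add 11 hours and 52 minutes leg 2 → 11:59 AM UTC.
Add 6 hours and 40 minutes layover in Noumea → 6:39 PM UTC.
Add 8 hours 2 minutes leg 3 → 2:41 AM UTC (Jul 29).
Halborough is UTC−9:00, so local arrival = 2:41 AM − 9:00 = 5:41 PM on Jul 28.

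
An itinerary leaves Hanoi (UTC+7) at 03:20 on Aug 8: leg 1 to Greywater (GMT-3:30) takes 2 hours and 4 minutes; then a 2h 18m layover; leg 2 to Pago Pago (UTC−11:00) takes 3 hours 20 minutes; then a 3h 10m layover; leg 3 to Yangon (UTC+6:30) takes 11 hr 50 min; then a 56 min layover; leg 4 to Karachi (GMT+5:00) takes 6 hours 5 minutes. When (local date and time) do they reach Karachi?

07:03 on August 9

Convert departure to UTC: 03:20 − 7:00 = 20:20 UTC on Aug 7.
Add 2 hours 4 minutes leg 1 → 22:24 UTC.
Add 2 hours 18 minutes layover in Greywater → 00:42 UTC (Aug 8).
Add 3 hours 20 minutes leg 2 → 04:02 UTC.
Add 3 hours 10 minutes layover in Pago Pago → 07:12 UTC.
Add 11 hours and 50 minutes leg 3 → 19:02 UTC.
Add 56 minutes layover in Yangon → 19:58 UTC.
Add 6 hours and 5 minutes leg 4 → 02:03 UTC (Aug 9).
Karachi is UTC+5:00, so local arrival = 02:03 + 5:00 = 07:03 on Aug 9.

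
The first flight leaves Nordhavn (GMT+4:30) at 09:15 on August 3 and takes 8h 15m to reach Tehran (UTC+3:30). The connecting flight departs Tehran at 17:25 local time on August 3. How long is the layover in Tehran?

55 minutes

Convert departure to UTC: 09:15 − 4:30 = 04:45 UTC on Aug 3.
Add 8 hours and 15 minutes flight time → 13:00 UTC.
Tehran is UTC+3:30, so local arrival = 13:00 + 3:30 = 16:30 on Aug 3.
Layover = 17:25 − 16:30 = 55 minutes.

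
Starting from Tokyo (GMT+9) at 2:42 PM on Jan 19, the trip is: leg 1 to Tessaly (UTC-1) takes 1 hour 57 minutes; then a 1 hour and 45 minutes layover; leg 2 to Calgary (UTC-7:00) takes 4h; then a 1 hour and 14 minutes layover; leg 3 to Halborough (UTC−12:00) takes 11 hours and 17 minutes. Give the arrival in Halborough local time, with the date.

1:55 PM on January 19

Convert departure to UTC: 2:42 PM − 9:00 = 5:42 AM UTC on Jan 19.
Add 1 hour 57 minutes leg 1 → 7:39 AM UTC.
Add 1 hour and 45 minutes layover in Tessaly → 9:24 AM UTC.
Add 4 hours leg 2 → 1:24 PM UTC.
Add 1 hour 14 minutes layover in Calgary → 2:38 PM UTC.
Add 11 hours 17 minutes leg 3 → 1:55 AM UTC (Jan 20).
Halborough is UTC−12:00, so local arrival = 1:55 AM − 12:00 = 1:55 PM on Jan 19.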